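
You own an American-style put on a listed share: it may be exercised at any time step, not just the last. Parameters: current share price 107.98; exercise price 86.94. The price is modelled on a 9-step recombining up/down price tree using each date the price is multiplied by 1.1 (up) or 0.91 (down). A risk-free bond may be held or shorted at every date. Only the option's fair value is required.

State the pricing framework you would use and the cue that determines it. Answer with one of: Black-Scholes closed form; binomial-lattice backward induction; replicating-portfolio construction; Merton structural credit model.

Key observation: with exercise allowed before expiry on a discrete up/down model (9 steps from spot 107.98), the strike-86.94 put's value must be rolled back through the tree testing early exercise at each node.

framework: binomial-lattice backward induction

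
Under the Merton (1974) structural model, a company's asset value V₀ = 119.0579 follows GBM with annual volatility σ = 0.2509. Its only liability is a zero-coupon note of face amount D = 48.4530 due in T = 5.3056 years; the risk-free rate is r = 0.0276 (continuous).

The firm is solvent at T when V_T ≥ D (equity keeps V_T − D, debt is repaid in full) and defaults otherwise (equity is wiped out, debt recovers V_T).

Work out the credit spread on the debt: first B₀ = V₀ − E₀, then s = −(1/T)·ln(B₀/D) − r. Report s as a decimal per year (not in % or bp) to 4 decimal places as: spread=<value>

spread=0.0025

Equity is a call on the firm's assets struck at D = 48.4530:
d₁ = [ln(V₀/D) + (r + σ²/2)T] / (σ√T)
   = [ln(119.0579/48.4530) + (0.0276 + 0.5·0.2509²)·5.3056] / (0.2509·√5.3056)
   = [0.899016 + 0.313430] / 0.577920 = 2.097947
d₂ = d₁ − σ√T = 2.097947 − 0.577920 = 1.520027
N(d₁) = 0.982045,  N(d₂) = 0.935748,  e^(−rT) = 0.863782
E₀ = V₀·N(d₁) − D·e^(−rT)·N(d₂)
   = 119.0579·0.982045 − 48.4530·0.863782·0.935748 = 77.756518
B₀ = V₀ − E₀ = 119.0579 − 77.756518 = 41.301382
spread = −(1/T)·ln(B₀/D) − r = −(1/5.3056)·ln(41.301382/48.4530) − 0.0276 = 0.00249995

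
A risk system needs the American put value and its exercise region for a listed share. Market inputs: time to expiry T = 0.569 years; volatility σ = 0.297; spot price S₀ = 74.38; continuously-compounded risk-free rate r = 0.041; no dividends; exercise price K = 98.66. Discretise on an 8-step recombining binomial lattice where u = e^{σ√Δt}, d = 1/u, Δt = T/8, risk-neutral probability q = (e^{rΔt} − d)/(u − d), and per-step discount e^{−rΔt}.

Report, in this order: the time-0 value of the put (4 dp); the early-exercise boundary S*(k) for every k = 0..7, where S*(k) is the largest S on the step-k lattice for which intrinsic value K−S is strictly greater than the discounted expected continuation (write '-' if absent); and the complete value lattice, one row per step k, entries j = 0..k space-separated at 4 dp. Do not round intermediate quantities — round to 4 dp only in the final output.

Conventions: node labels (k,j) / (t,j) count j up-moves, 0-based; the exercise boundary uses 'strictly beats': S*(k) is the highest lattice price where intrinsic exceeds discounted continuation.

price = 24.3404
boundary = - 68.7158 74.3800 68.7158 74.3800 80.5111 74.3800 80.5111
tree:
24.3404
29.9442 18.8482
35.1770 24.2800 13.4967
40.0114 29.9442 18.4771 8.5680
44.4776 35.1770 24.2800 12.7503 4.4128
48.6037 40.0114 29.9442 18.1489 7.3966 1.4383
52.4156 44.4776 35.1770 24.2800 11.9343 2.8771 0.0000
55.9372 48.6037 40.0114 29.9442 18.1489 5.7553 0.0000 0.0000
59.1906 52.4156 44.4776 35.1770 24.2800 11.5125 0.0000 0.0000 0.0000

params: Δt=0.07112 u=1.08243 d=0.92385 q=0.49862 e^(-rΔt)=0.99709
t_8 payoffs: 59.1906 52.4156 44.4776 35.1770 24.2800 11.5125 0.0000 0.0000 0.0000
t_7: node(7,0) S=42.7228 payoff=55.9372 vs cont=55.6499 → 55.9372 [stop]  node(7,1) S=50.0563 payoff=48.6037 vs cont=48.3164 → 48.6037 [stop]  node(7,2) S=58.6486 payoff=40.0114 vs cont=39.7241 → 40.0114 [stop]  node(7,3) S=68.7158 payoff=29.9442 vs cont=29.6569 → 29.9442 [stop]  node(7,4) S=80.5111 payoff=18.1489 vs cont=17.8616 → 18.1489 [stop]  node(7,5) S=94.3310 payoff=4.3290 vs cont=5.7553 → 5.7553 [wait]  node(7,6) S=110.5232 payoff=0.0000 vs cont=0.0000 → 0.0000 [wait]  node(7,7) S=129.4949 payoff=0.0000 vs cont=0.0000 → 0.0000 [wait]  ⇒ S*(7)=80.5111
t_6: node(6,0) S=46.2444 payoff=52.4156 vs cont=52.1283 → 52.4156 [stop]  node(6,1) S=54.1824 payoff=44.4776 vs cont=44.1903 → 44.4776 [stop]  node(6,2) S=63.4830 payoff=35.1770 vs cont=34.8897 → 35.1770 [stop]  node(6,3) S=74.3800 payoff=24.2800 vs cont=23.9927 → 24.2800 [stop]  node(6,4) S=87.1475 payoff=11.5125 vs cont=11.9343 → 11.9343 [wait]  node(6,5) S=102.1067 payoff=0.0000 vs cont=2.8771 → 2.8771 [wait]  node(6,6) S=119.6336 payoff=0.0000 vs cont=0.0000 → 0.0000 [wait]  ⇒ S*(6)=74.3800
t_5: node(5,0) S=50.0563 payoff=48.6037 vs cont=48.3164 → 48.6037 [stop]  node(5,1) S=58.6486 payoff=40.0114 vs cont=39.7241 → 40.0114 [stop]  node(5,2) S=68.7158 payoff=29.9442 vs cont=29.6569 → 29.9442 [stop]  node(5,3) S=80.5111 payoff=18.1489 vs cont=18.0714 → 18.1489 [stop]  node(5,4) S=94.3310 payoff=4.3290 vs cont=7.3966 → 7.3966 [wait]  node(5,5) S=110.5232 payoff=0.0000 vs cont=1.4383 → 1.4383 [wait]  ⇒ S*(5)=80.5111
t_4: node(4,0) S=54.1824 payoff=44.4776 vs cont=44.1903 → 44.4776 [stop]  node(4,1) S=63.4830 payoff=35.1770 vs cont=34.8897 → 35.1770 [stop]  node(4,2) S=74.3800 payoff=24.2800 vs cont=23.9927 → 24.2800 [stop]  node(4,3) S=87.1475 payoff=11.5125 vs cont=12.7503 → 12.7503 [wait]  node(4,4) S=102.1067 payoff=0.0000 vs cont=4.4128 → 4.4128 [wait]  ⇒ S*(4)=74.3800
t_3: node(3,0) S=58.6486 payoff=40.0114 vs cont=39.7241 → 40.0114 [stop]  node(3,1) S=68.7158 payoff=29.9442 vs cont=29.6569 → 29.9442 [stop]  node(3,2) S=80.5111 payoff=18.1489 vs cont=18.4771 → 18.4771 [wait]  node(3,3) S=94.3310 payoff=4.3290 vs cont=8.5680 → 8.5680 [wait]  ⇒ S*(3)=68.7158
t_2: node(2,0) S=63.4830 payoff=35.1770 vs cont=34.8897 → 35.1770 [stop]  node(2,1) S=74.3800 payoff=24.2800 vs cont=24.1559 → 24.2800 [stop]  node(2,2) S=87.1475 payoff=11.5125 vs cont=13.4967 → 13.4967 [wait]  ⇒ S*(2)=74.3800
t_1: node(1,0) S=68.7158 payoff=29.9442 vs cont=29.6569 → 29.9442 [stop]  node(1,1) S=80.5111 payoff=18.1489 vs cont=18.8482 → 18.8482 [wait]  ⇒ S*(1)=68.7158
t_0: node(0,0) S=74.3800 payoff=24.2800 vs cont=24.3404 → 24.3404 [wait]  ⇒ S*(0)=-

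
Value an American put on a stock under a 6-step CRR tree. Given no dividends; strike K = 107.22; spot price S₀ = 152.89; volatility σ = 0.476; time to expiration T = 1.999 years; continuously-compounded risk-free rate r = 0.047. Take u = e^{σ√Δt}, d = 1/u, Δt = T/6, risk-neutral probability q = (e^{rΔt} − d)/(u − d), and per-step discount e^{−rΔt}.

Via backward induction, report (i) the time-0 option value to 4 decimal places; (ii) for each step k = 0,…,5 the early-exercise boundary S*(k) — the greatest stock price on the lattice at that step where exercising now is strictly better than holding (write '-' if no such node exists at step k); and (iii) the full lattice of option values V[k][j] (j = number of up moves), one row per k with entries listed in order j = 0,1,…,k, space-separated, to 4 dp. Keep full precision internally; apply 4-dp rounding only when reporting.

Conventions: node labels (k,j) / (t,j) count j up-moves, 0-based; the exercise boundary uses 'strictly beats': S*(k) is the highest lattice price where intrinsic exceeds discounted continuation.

price = 13.4048
boundary = - - - - 50.9436 67.0520
tree:
13.4048
20.1513 5.9481
29.4757 9.9010 1.5136
41.6500 16.2013 2.8478 0.0000
56.2764 25.9157 5.3579 0.0000 0.0000
68.5150 40.1680 10.0806 0.0000 0.0000 0.0000
77.8134 56.2764 18.9660 0.0000 0.0000 0.0000 0.0000

Δt=0.33317, u=1.31620, d=0.75976, q=0.46010, disc=e^(-rΔt)=0.98446
k=6 terminal: V=max(K-S,0) → 77.8134 56.2764 18.9660 0.0000 0.0000 0.0000 0.0000
k=5: j=0 S=38.7050 intr=68.5150 cont=66.8491 V=68.5150[EX]; j=1 S=67.0520 intr=40.1680 cont=38.5021 V=40.1680[EX]; j=2 S=116.1600 intr=0.0000 cont=10.0806 V=10.0806[hold]; j=3 S=201.2341 intr=0.0000 cont=0.0000 V=0.0000[hold]; j=4 S=348.6152 intr=0.0000 cont=0.0000 V=0.0000[hold]; j=5 S=603.9363 intr=0.0000 cont=0.0000 V=0.0000[hold]  S*(5)=67.0520
k=4: j=0 S=50.9436 intr=56.2764 cont=54.6106 V=56.2764[EX]; j=1 S=88.2540 intr=18.9660 cont=25.9157 V=25.9157[hold]; j=2 S=152.8900 intr=0.0000 cont=5.3579 V=5.3579[hold]; j=3 S=264.8646 intr=0.0000 cont=0.0000 V=0.0000[hold]; j=4 S=458.8479 intr=0.0000 cont=0.0000 V=0.0000[hold]  S*(4)=50.9436
k=3: j=0 S=67.0520 intr=40.1680 cont=41.6500 V=41.6500[hold]; j=1 S=116.1600 intr=0.0000 cont=16.2013 V=16.2013[hold]; j=2 S=201.2341 intr=0.0000 cont=2.8478 V=2.8478[hold]; j=3 S=348.6152 intr=0.0000 cont=0.0000 V=0.0000[hold]  S*(3)=-
k=2: j=0 S=88.2540 intr=18.9660 cont=29.4757 V=29.4757[hold]; j=1 S=152.8900 intr=0.0000 cont=9.9010 V=9.9010[hold]; j=2 S=264.8646 intr=0.0000 cont=1.5136 V=1.5136[hold]  S*(2)=-
k=1: j=0 S=116.1600 intr=0.0000 cont=20.1513 V=20.1513[hold]; j=1 S=201.2341 intr=0.0000 cont=5.9481 V=5.9481[hold]  S*(1)=-
k=0: j=0 S=152.8900 intr=0.0000 cont=13.4048 V=13.4048[hold]  S*(0)=-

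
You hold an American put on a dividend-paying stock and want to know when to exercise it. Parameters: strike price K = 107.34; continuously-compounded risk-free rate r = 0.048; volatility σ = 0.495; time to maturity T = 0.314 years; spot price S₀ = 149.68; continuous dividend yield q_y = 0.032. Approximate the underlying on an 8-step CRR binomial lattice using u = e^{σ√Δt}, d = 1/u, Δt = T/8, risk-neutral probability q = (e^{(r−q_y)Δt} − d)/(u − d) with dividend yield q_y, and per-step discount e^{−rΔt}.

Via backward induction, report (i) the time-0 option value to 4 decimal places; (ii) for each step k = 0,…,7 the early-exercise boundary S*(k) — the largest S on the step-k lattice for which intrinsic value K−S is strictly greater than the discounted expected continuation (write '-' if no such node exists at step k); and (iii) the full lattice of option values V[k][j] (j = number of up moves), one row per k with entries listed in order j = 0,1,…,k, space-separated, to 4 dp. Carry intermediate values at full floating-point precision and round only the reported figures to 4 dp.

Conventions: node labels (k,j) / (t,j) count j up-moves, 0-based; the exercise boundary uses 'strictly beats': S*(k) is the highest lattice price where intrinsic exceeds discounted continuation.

Δt=0.03925  u=1.10304  d=0.90659  q=0.47870  discount=0.99812
step 8 (expiry): payoffs max(K−S,0) = 39.0366 24.2358 6.2279 0.0000 0.0000 0.0000 0.0000 0.0000 0.0000
step 7: (k=7,j=0): S=75.3412, K−S=31.9988, hold=31.8913 ⇒ V=31.9988 exercise | (k=7,j=1): S=91.6670, K−S=15.6730, hold=15.5860 ⇒ V=15.6730 exercise | (k=7,j=2): S=111.5304, K−S=0.0000, hold=3.2405 ⇒ V=3.2405 continue | (k=7,j=3): S=135.6981, K−S=0.0000, hold=0.0000 ⇒ V=0.0000 continue | (k=7,j=4): S=165.1026, K−S=0.0000, hold=0.0000 ⇒ V=0.0000 continue | (k=7,j=5): S=200.8789, K−S=0.0000, hold=0.0000 ⇒ V=0.0000 continue | (k=7,j=6): S=244.4075, K−S=0.0000, hold=0.0000 ⇒ V=0.0000 continue | (k=7,j=7): S=297.3685, K−S=0.0000, hold=0.0000 ⇒ V=0.0000 continue  boundary S*=91.6670
step 6: (k=6,j=0): S=83.1042, K−S=24.2358, hold=24.1381 ⇒ V=24.2358 exercise | (k=6,j=1): S=101.1121, K−S=6.2279, hold=9.7033 ⇒ V=9.7033 continue | (k=6,j=2): S=123.0222, K−S=0.0000, hold=1.6861 ⇒ V=1.6861 continue | (k=6,j=3): S=149.6800, K−S=0.0000, hold=0.0000 ⇒ V=0.0000 continue | (k=6,j=4): S=182.1143, K−S=0.0000, hold=0.0000 ⇒ V=0.0000 continue | (k=6,j=5): S=221.5769, K−S=0.0000, hold=0.0000 ⇒ V=0.0000 continue | (k=6,j=6): S=269.5906, K−S=0.0000, hold=0.0000 ⇒ V=0.0000 continue  boundary S*=83.1042
step 5: (k=5,j=0): S=91.6670, K−S=15.6730, hold=17.2466 ⇒ V=17.2466 continue | (k=5,j=1): S=111.5304, K−S=0.0000, hold=5.8544 ⇒ V=5.8544 continue | (k=5,j=2): S=135.6981, K−S=0.0000, hold=0.8773 ⇒ V=0.8773 continue | (k=5,j=3): S=165.1026, K−S=0.0000, hold=0.0000 ⇒ V=0.0000 continue | (k=5,j=4): S=200.8789, K−S=0.0000, hold=0.0000 ⇒ V=0.0000 continue | (k=5,j=5): S=244.4075, K−S=0.0000, hold=0.0000 ⇒ V=0.0000 continue  boundary S*=-
step 4: (k=4,j=0): S=101.1121, K−S=6.2279, hold=11.7709 ⇒ V=11.7709 continue | (k=4,j=1): S=123.0222, K−S=0.0000, hold=3.4653 ⇒ V=3.4653 continue | (k=4,j=2): S=149.6800, K−S=0.0000, hold=0.4565 ⇒ V=0.4565 continue | (k=4,j=3): S=182.1143, K−S=0.0000, hold=0.0000 ⇒ V=0.0000 continue | (k=4,j=4): S=221.5769, K−S=0.0000, hold=0.0000 ⇒ V=0.0000 continue  boundary S*=-
step 3: (k=3,j=0): S=111.5304, K−S=0.0000, hold=7.7804 ⇒ V=7.7804 continue | (k=3,j=1): S=135.6981, K−S=0.0000, hold=2.0212 ⇒ V=2.0212 continue | (k=3,j=2): S=165.1026, K−S=0.0000, hold=0.2375 ⇒ V=0.2375 continue | (k=3,j=3): S=200.8789, K−S=0.0000, hold=0.0000 ⇒ V=0.0000 continue  boundary S*=-
step 2: (k=2,j=0): S=123.0222, K−S=0.0000, hold=5.0140 ⇒ V=5.0140 continue | (k=2,j=1): S=149.6800, K−S=0.0000, hold=1.1651 ⇒ V=1.1651 continue | (k=2,j=2): S=182.1143, K−S=0.0000, hold=0.1236 ⇒ V=0.1236 continue  boundary S*=-
step 1: (k=1,j=0): S=135.6981, K−S=0.0000, hold=3.1656 ⇒ V=3.1656 continue | (k=1,j=1): S=165.1026, K−S=0.0000, hold=0.6653 ⇒ V=0.6653 continue  boundary S*=-
step 0: (k=0,j=0): S=149.6800, K−S=0.0000, hold=1.9650 ⇒ V=1.9650 continue  boundary S*=-

price = 1.9650
boundary = - - - - - - 83.1042 91.6670
tree:
1.9650
3.1656 0.6653
5.0140 1.1651 0.1236
7.7804 2.0212 0.2375 0.0000
11.7709 3.4653 0.4565 0.0000 0.0000
17.2466 5.8544 0.8773 0.0000 0.0000 0.0000
24.2358 9.7033 1.6861 0.0000 0.0000 0.0000 0.0000
31.9988 15.6730 3.2405 0.0000 0.0000 0.0000 0.0000 0.0000
39.0366 24.2358 6.2279 0.0000 0.0000 0.0000 0.0000 0.0000 0.0000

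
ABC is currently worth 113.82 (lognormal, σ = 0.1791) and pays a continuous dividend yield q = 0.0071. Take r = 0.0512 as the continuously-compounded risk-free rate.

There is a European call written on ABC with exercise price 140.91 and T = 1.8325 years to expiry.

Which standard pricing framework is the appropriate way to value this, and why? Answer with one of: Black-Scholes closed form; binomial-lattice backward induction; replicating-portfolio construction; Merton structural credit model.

framework: Black-Scholes closed form

Key observation: the instrument is a plain European call (strike 140.91) on a lognormal asset; the exact continuous-time formula applies directly.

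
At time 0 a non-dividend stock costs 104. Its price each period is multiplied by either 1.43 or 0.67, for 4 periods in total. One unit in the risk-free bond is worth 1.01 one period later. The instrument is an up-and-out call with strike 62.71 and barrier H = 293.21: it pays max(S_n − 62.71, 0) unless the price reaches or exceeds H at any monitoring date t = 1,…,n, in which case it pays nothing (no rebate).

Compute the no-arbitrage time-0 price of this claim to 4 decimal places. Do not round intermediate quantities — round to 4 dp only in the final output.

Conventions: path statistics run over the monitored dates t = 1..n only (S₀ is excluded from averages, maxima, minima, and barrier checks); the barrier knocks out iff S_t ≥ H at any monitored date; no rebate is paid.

With p* = (R−d)/(u−d) = 0.4474, sum probability × payoff across the paths and divide by R^4.
Enumerate all 2^4 = 16 price paths (U = up ×1.43, D = down ×0.67); each path with k up-moves has probability p*^k·(1−p*)^(4−k).
DDDD: M=69.6800, payoff=0.0000, prob=0.093270
UDDD: M=148.7200, payoff=0.0000, prob=0.075504
DUDD: M=99.6424, payoff=0.0000, prob=0.075504
UUDD: M=212.6696, payoff=32.7574, prob=0.061123
DDUD: M=69.6800, payoff=0.0000, prob=0.075504
UDUD: M=148.7200, payoff=32.7574, prob=0.061123
DUUD: M=142.4886, payoff=32.7574, prob=0.061123
UUUD: M=304.1175, payoff=0.0000, prob=0.049480
DDDU: M=69.6800, payoff=0.0000, prob=0.075504
UDDU: M=148.7200, payoff=32.7574, prob=0.061123
DUDU: M=99.6424, payoff=32.7574, prob=0.061123
UUDU: M=212.6696, payoff=141.0487, prob=0.049480
DDUU: M=95.4674, payoff=32.7574, prob=0.061123
UDUU: M=203.7587, payoff=141.0487, prob=0.049480
DUUU: M=203.7587, payoff=141.0487, prob=0.049480
UUUU: M=434.8881, payoff=0.0000, prob=0.040055
Price = Σ prob·payoff / R^4 = 32.950676 / 1.040604 = 31.6650

price = 31.6650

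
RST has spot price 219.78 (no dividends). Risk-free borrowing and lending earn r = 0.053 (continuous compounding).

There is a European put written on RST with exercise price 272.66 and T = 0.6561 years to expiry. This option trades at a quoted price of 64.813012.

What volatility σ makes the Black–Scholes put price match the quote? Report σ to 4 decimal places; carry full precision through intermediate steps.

At σ = 0.5077 the Black–Scholes value reproduces the quote:
σ√T = 0.5077·√0.6561 = 0.411237
d₁ = (ln(S/K) + (r+σ²/2)T) / (σ√T) = (ln(219.78/272.66) + (0.053+0.5077²/2)·0.6561) / 0.411237 = (-0.215599 + 0.119331) / 0.411237 = -0.234092
d₂ = d₁ − σ√T = -0.234092 − 0.411237 = -0.645329
e^{−rT} = 0.965824
N(−d₁) = 0.592543,  N(−d₂) = 0.740643
V = K·e^{−rT}·N(−d₂) − S·N(−d₁) = 195.042166 − 130.229154 = 64.813012 (equal to the quote); since ∂V/∂σ > 0 for all σ, the implied volatility is unique

sigma = 0.5077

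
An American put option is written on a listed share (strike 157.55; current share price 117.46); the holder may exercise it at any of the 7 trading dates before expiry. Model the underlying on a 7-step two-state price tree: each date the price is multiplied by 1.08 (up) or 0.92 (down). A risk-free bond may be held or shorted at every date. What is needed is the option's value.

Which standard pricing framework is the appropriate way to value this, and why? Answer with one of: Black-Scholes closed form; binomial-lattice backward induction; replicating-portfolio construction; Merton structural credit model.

framework: binomial-lattice backward induction

Key observation: with exercise allowed before expiry on a discrete up/down model (7 steps from spot 117.46), the strike-157.55 put's value must be rolled back through the tree testing early exercise at each node.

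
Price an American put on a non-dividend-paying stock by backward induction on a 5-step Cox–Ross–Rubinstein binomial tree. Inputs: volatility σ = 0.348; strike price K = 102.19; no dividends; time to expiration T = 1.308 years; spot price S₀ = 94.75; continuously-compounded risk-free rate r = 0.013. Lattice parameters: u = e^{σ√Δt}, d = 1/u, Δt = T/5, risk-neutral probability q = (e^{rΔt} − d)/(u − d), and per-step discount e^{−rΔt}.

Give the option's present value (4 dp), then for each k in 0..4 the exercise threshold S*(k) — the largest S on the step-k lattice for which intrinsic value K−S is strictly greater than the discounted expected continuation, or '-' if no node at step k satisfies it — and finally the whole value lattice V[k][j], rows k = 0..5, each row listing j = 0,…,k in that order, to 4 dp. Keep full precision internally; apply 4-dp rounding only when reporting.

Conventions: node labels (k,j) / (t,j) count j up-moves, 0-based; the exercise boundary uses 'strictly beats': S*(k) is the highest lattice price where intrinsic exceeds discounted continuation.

Δt=0.26160, u=1.19481, d=0.83695, q=0.46514, disc=e^(-rΔt)=0.99660
k=5 terminal: V=max(K-S,0) → 63.2786 46.6408 22.8890 0.0000 0.0000 0.0000
k=4: j=0 S=46.4919 intr=55.6981 cont=55.3512 V=55.6981[EX]; j=1 S=66.3710 intr=35.8190 cont=35.4721 V=35.8190[EX]; j=2 S=94.7500 intr=7.4400 cont=12.2009 V=12.2009[hold]; j=3 S=135.2634 intr=0.0000 cont=0.0000 V=0.0000[hold]; j=4 S=193.0996 intr=0.0000 cont=0.0000 V=0.0000[hold]  S*(4)=66.3710
k=3: j=0 S=55.5492 intr=46.6408 cont=46.2939 V=46.6408[EX]; j=1 S=79.3010 intr=22.8890 cont=24.7490 V=24.7490[hold]; j=2 S=113.2087 intr=0.0000 cont=6.5036 V=6.5036[hold]; j=3 S=161.6147 intr=0.0000 cont=0.0000 V=0.0000[hold]  S*(3)=55.5492
k=2: j=0 S=66.3710 intr=35.8190 cont=36.3343 V=36.3343[hold]; j=1 S=94.7500 intr=7.4400 cont=16.2072 V=16.2072[hold]; j=2 S=135.2634 intr=0.0000 cont=3.4667 V=3.4667[hold]  S*(2)=-
k=1: j=0 S=79.3010 intr=22.8890 cont=26.8808 V=26.8808[hold]; j=1 S=113.2087 intr=0.0000 cont=10.2462 V=10.2462[hold]  S*(1)=-
k=0: j=0 S=94.7500 intr=7.4400 cont=19.0784 V=19.0784[hold]  S*(0)=-

price = 19.0784
boundary = - - - 55.5492 66.3710
tree:
19.0784
26.8808 10.2462
36.3343 16.2072 3.4667
46.6408 24.7490 6.5036 0.0000
55.6981 35.8190 12.2009 0.0000 0.0000
63.2786 46.6408 22.8890 0.0000 0.0000 0.0000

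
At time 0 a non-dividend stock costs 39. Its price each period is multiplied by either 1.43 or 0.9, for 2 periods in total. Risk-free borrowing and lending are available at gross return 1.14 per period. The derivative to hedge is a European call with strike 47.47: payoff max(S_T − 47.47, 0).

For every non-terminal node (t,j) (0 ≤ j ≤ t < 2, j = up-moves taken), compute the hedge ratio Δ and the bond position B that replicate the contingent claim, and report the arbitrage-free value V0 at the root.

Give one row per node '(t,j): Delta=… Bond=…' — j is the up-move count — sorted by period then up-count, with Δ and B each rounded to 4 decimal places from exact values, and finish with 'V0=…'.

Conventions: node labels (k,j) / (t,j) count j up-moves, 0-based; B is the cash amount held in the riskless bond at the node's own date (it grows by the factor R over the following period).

(0,0): Delta=0.6313 Bond=-18.4872
(1,0): Delta=0.1464 Bond=-4.0561
(1,1): Delta=1.0000 Bond=-41.6404
V0=6.1317

The replicating-portfolio and risk-neutral prices coincide; use p* = (1.14−0.9)/(1.43−0.9) = 0.4528 for the latter.
Payoffs at expiry: V(2,0)=0.0000, V(2,1)=2.7230, V(2,2)=32.2811
(1,0): S=35.1000. Δ = (V_up−V_dn)/(S_up−S_dn) = (2.7230−0.0000)/(50.1930−31.5900) = 0.1464. V = [p*·2.7230 + (1−p*)·0.0000]/1.14 = 1.0816. B = V − Δ·S = -4.0561.
(1,1): S=55.7700. Δ = (V_up−V_dn)/(S_up−S_dn) = (32.2811−2.7230)/(79.7511−50.1930) = 1.0000. V = [p*·32.2811 + (1−p*)·2.7230]/1.14 = 14.1296. B = V − Δ·S = -41.6404.
(0,0): S=39.0000. Δ = (V_up−V_dn)/(S_up−S_dn) = (14.1296−1.0816)/(55.7700−35.1000) = 0.6313. V = [p*·14.1296 + (1−p*)·1.0816]/1.14 = 6.1317. B = V − Δ·S = -18.4872.
Sanity check at the root: Δ(0,0)·S0 + B(0,0) reproduces V0 = 6.1317.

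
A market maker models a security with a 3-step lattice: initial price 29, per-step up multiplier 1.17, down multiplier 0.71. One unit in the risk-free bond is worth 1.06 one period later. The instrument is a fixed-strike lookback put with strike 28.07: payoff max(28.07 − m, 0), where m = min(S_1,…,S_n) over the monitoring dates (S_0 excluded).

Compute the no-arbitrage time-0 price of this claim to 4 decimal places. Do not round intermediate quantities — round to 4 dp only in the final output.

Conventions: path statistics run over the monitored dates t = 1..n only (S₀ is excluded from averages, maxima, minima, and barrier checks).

price = 2.8277

No-arbitrage gives p* = (R−d)/(u−d) = 0.7609: enumerate every path, weight its payoff by its p*-probability, and discount by R^3.
Enumerate all 2^3 = 8 price paths (U = up ×1.17, D = down ×0.71); each path with k up-moves has probability p*^k·(1−p*)^(3−k).
DDD: m=10.3794, payoff=17.6906, prob=0.013674
UDD: m=17.1041, payoff=10.9659, prob=0.043509
DUD: m=17.1041, payoff=10.9659, prob=0.043509
UUD: m=28.1857, payoff=0.0000, prob=0.138438
DDU: m=14.6189, payoff=13.4511, prob=0.043509
UDU: m=24.0903, payoff=3.9797, prob=0.138438
DUU: m=20.5900, payoff=7.4800, prob=0.138438
UUU: m=33.9300, payoff=0.0000, prob=0.440485
Price = Σ prob·payoff / R^3 = 3.367840 / 1.191016 = 2.8277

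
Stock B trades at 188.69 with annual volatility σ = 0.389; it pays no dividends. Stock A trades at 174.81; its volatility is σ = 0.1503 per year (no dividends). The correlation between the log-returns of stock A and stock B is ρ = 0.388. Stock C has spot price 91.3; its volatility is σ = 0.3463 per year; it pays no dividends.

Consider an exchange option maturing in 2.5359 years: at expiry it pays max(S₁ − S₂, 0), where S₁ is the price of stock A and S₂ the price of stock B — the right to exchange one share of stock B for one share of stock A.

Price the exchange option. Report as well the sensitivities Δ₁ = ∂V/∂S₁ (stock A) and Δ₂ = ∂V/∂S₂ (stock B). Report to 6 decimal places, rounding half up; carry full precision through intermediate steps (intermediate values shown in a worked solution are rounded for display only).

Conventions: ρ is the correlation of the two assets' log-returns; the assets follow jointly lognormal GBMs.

σ_eff = √(σ₁² + σ₂² − 2ρσ₁σ₂) = √(0.1503² + 0.389² − 2·0.388·0.1503·0.389) = 0.358526
d₁ = (ln(S₁/S₂) + (q₂ − q₁ + σ_eff²/2)T) / (σ_eff√T) = (ln(174.81/188.69) + (0.0 − 0.0 + 0.064270)·2.5359) / 0.570935 = 0.151642
d₂ = d₁ − σ_eff√T = 0.151642 − 0.570935 = -0.419293
N(d₁) = 0.560265,  N(d₂) = 0.337501
V = S₁·e^{−q₁T}·N(d₁) − S₂·e^{−q₂T}·N(d₂) = 97.939978 − 63.683047 = 34.256931
Key observation: r never enters — measured in units of stock B, the claim is a call on S₁/S₂ struck at 1, so only the dividend yields and σ_eff matter.
Δ₁ = e^{−q₁T}·N(d₁) = 0.560265;  Δ₂ = −e^{−q₂T}·N(d₂) = -0.337501

exchange price = 34.256931
Δ1 = 0.560265
Δ2 = -0.337501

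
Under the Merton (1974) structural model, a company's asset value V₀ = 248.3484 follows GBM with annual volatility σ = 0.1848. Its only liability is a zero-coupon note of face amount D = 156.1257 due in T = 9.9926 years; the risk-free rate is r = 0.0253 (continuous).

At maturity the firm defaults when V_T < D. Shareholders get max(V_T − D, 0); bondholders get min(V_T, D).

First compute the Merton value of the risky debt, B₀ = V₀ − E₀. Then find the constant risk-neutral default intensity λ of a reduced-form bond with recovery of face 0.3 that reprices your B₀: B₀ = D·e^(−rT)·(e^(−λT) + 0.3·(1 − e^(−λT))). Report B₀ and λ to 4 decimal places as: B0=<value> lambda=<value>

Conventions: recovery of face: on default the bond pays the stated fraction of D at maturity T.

B0=116.0271 lambda=0.0064

With assets at 248.3484 and a single debt payment of 156.1257 at 9.9926 years:
d₁ = [ln(V₀/D) + (r + σ²/2)T] / (σ√T)
   = [ln(248.3484/156.1257) + (0.0253 + 0.5·0.1848²)·9.9926] / (0.1848·√9.9926)
   = [0.464171 + 0.423442] / 0.584173 = 1.519436
d₂ = d₁ − σ√T = 1.519436 − 0.584173 = 0.935263
N(d₁) = 0.935674,  N(d₂) = 0.825174,  e^(−rT) = 0.776613
E₀ = V₀·N(d₁) − D·e^(−rT)·N(d₂)
   = 248.3484·0.935674 − 156.1257·0.776613·0.825174 = 132.321318
B₀ = V₀ − E₀ = 248.3484 − 132.321318 = 116.027082
e^(−λT) = (B₀·e^(rT)/D − 0.3)/(1 − 0.3) = (116.0271·1.287642/156.1257 − 0.3)/0.7 = 0.93847163
λ = −ln(0.93847163)/9.9926 = 0.006355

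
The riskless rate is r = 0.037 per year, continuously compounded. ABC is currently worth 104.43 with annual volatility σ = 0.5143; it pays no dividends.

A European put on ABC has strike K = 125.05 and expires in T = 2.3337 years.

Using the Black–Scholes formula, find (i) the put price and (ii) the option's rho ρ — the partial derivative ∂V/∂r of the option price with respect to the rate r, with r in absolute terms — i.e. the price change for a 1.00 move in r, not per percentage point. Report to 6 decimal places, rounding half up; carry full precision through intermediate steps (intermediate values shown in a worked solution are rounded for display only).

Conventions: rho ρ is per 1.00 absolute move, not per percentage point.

σ√T = 0.5143·√2.3337 = 0.785668
d₁ = (ln(S/K) + (r+σ²/2)T) / (σ√T) = (ln(104.43/125.05) + (0.037+0.5143²/2)·2.3337) / 0.785668 = (-0.180197 + 0.394984) / 0.785668 = 0.273382
d₂ = d₁ − σ√T = 0.273382 − 0.785668 = -0.512286
e^{−rT} = 0.917276
N(−d₁) = 0.392280,  N(−d₂) = 0.695775
Put price V = K·e^{−rT}·N(−d₂) − S·N(−d₁) = 79.809080 − 40.965788 = 38.843292
ρ = −K·T·e^{−rT}·N(−d₂) = -186.250450

price = 38.843292
ρ = -186.250450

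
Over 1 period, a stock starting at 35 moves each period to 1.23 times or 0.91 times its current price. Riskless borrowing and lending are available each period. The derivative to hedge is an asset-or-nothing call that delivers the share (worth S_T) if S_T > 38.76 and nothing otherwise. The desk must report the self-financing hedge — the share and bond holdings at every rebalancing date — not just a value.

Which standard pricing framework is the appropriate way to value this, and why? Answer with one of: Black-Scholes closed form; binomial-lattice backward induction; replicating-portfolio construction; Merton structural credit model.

Key observation: the mandate to exhibit the hedge at every date and state singles out the replicating-portfolio construction on the 1-period tree with factors 1.23 and 0.91 from 35.

framework: replicating-portfolio construction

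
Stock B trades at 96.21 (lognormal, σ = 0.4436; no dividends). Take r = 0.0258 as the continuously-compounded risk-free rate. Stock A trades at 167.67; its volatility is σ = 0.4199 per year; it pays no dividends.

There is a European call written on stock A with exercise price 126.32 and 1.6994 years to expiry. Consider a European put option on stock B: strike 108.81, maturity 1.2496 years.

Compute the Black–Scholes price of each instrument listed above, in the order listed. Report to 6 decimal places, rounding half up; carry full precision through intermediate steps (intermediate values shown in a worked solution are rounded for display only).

price(stock A call K=126.32) = 59.706826
price(stock B put K=108.81) = 24.632590

[stock A call K=126.32]
σ√T = 0.4199·√1.6994 = 0.547386
d₁ = (ln(S/K) + (r+σ²/2)T) / (σ√T) = (ln(167.67/126.32) + (0.0258+0.4199²/2)·1.6994) / 0.547386 = (0.283179 + 0.193660) / 0.547386 = 0.871121
d₂ = d₁ − σ√T = 0.871121 − 0.547386 = 0.323735
e^{−rT} = 0.957103
N(d₁) = 0.808156,  N(d₂) = 0.626931
price = S·N(d₁) − K·e^{−rT}·N(d₂) = 135.503525 − 75.796698 = 59.706826
[stock B put K=108.81]
σ√T = 0.4436·√1.2496 = 0.495881
d₁ = (ln(S/K) + (r+σ²/2)T) / (σ√T) = (ln(96.21/108.81) + (0.0258+0.4436²/2)·1.2496) / 0.495881 = (-0.123070 + 0.155188) / 0.495881 = 0.064771
d₂ = d₁ − σ√T = 0.064771 − 0.495881 = -0.431110
e^{−rT} = 0.968274
N(−d₁) = 0.474178,  N(−d₂) = 0.666806
price = K·e^{−rT}·N(−d₂) − S·N(−d₁) = 70.253286 − 45.620696 = 24.632590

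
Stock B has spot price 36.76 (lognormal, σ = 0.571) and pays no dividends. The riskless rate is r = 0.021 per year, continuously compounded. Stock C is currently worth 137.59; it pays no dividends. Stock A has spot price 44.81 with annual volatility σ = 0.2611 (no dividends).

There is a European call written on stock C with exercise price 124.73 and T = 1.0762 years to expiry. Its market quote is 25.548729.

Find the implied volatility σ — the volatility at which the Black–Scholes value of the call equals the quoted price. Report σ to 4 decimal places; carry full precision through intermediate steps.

At σ = 0.3101 the Black–Scholes value reproduces the quote:
σ√T = 0.3101·√1.0762 = 0.321698
d₁ = (ln(S/K) + (r+σ²/2)T) / (σ√T) = (ln(137.59/124.73) + (0.021+0.3101²/2)·1.0762) / 0.321698 = (0.098127 + 0.074345) / 0.321698 = 0.536130
d₂ = d₁ − σ√T = 0.536130 − 0.321698 = 0.214432
e^{−rT} = 0.977653
N(d₁) = 0.704066,  N(d₂) = 0.584895
V = S·N(d₁) − K·e^{−rT}·N(d₂) = 96.872380 − 71.323651 = 25.548729 (matching the quote); vega is positive throughout, so no other σ reproduces this price

sigma = 0.3101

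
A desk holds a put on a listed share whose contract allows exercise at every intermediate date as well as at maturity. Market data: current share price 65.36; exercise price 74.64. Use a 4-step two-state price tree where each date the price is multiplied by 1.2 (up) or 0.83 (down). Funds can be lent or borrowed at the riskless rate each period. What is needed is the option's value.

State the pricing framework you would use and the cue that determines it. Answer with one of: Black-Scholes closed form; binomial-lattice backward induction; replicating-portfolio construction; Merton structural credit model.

Key observation: the put (strike 74.64 on spot 65.36) is American-style on a 4-step discrete price model, so the early-exercise decision at every node requires stepwise backward valuation — a closed form cannot price the exercise right.

framework: binomial-lattice backward induction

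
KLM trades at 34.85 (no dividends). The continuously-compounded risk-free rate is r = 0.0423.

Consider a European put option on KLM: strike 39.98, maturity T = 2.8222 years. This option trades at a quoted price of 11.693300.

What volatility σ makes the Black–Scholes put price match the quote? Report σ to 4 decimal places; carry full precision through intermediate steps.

At σ = 0.4967 the Black–Scholes value reproduces the quote:
σ√T = 0.4967·√2.8222 = 0.834426
d₁ = (ln(S/K) + (r+σ²/2)T) / (σ√T) = (ln(34.85/39.98) + (0.0423+0.4967²/2)·2.8222) / 0.834426 = (-0.137326 + 0.467513) / 0.834426 = 0.395705
d₂ = d₁ − σ√T = 0.395705 − 0.834426 = -0.438722
e^{−rT} = 0.887471
N(−d₁) = 0.346161,  N(−d₂) = 0.669568
V = K·e^{−rT}·N(−d₂) − S·N(−d₁) = 23.757024 − 12.063724 = 11.693300 (equal to the quote); since ∂V/∂σ > 0 for all σ, the implied volatility is unique

sigma = 0.4967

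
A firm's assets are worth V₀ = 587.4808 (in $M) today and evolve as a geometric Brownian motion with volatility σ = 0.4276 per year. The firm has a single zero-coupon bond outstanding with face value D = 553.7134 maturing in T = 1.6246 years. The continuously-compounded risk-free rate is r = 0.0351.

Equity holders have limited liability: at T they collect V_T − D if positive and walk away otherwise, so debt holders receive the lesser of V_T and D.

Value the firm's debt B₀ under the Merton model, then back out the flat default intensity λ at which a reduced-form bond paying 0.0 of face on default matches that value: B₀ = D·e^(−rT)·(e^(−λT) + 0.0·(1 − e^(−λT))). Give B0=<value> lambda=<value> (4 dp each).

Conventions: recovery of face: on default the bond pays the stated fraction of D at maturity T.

B0=433.3693 lambda=0.1157

Work the structural quantities from V₀ = 587.4808 against face 553.7134:
d₁ = [ln(V₀/D) + (r + σ²/2)T] / (σ√T)
   = [ln(587.4808/553.7134) + (0.0351 + 0.5·0.4276²)·1.6246] / (0.4276·√1.6246)
   = [0.059196 + 0.205546] / 0.545018 = 0.485749
d₂ = d₁ − σ√T = 0.485749 − 0.545018 = -0.059269
N(d₁) = 0.686428,  N(d₂) = 0.476369,  e^(−rT) = 0.944572
E₀ = V₀·N(d₁) − D·e^(−rT)·N(d₂)
   = 587.4808·0.686428 − 553.7134·0.944572·0.476369 = 154.111469
B₀ = V₀ − E₀ = 587.4808 − 154.111469 = 433.369331
e^(−λT) = (B₀·e^(rT)/D − 0)/(1 − 0) = (433.3693·1.058681/553.7134 − 0)/1 = 0.82858694
λ = −ln(0.82858694)/1.6246 = 0.115741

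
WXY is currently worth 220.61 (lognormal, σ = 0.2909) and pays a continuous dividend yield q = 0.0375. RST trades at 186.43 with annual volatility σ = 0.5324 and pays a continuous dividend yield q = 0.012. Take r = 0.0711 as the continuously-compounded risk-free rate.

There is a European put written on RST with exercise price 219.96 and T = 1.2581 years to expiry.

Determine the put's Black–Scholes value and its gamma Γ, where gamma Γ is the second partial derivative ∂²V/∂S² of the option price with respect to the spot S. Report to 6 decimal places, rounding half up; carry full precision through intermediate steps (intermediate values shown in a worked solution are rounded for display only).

price = 54.420488
Γ = 0.003492

σ√T = 0.5324·√1.2581 = 0.597167
d₁ = (ln(S/K) + (r−q+σ²/2)T) / (σ√T) = (ln(186.43/219.96) + (0.0711−0.012+0.5324²/2)·1.2581) / 0.597167 = (-0.165390 + 0.252658) / 0.597167 = 0.146137
d₂ = d₁ − σ√T = 0.146137 − 0.597167 = -0.451030
e^{−rT} = 0.914433
e^{−qT} = 0.985016
N(−d₁) = 0.441907,  N(−d₂) = 0.674016
Put price V = K·e^{−rT}·N(−d₂) − S·e^{−qT}·N(−d₁) = 135.570734 − 81.150246 = 54.420488
φ(d₁) = (1/√(2π))·e^{−d₁²/2} = 0.394705
Γ = e^{−qT}·φ(d₁) / (S·σ·√T) = 0.003492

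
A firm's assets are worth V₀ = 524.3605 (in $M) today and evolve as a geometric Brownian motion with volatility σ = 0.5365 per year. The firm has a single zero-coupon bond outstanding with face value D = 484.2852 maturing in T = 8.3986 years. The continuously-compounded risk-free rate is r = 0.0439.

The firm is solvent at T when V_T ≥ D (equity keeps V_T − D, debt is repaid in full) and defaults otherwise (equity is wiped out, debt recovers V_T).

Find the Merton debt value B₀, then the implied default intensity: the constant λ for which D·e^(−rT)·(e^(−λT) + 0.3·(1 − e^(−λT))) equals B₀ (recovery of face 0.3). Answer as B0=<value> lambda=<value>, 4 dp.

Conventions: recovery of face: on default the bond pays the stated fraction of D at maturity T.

B0=179.7637 lambda=0.1291

Apply the equity-as-call identities (strike 484.2852, horizon 8.3986 years):
d₁ = [ln(V₀/D) + (r + σ²/2)T] / (σ√T)
   = [ln(524.3605/484.2852) + (0.0439 + 0.5·0.5365²)·8.3986] / (0.5365·√8.3986)
   = [0.079505 + 1.577393] / 1.554795 = 1.065670
d₂ = d₁ − σ√T = 1.065670 − 1.554795 = -0.489126
N(d₁) = 0.856713,  N(d₂) = 0.312376,  e^(−rT) = 0.691634
E₀ = V₀·N(d₁) − D·e^(−rT)·N(d₂)
   = 524.3605·0.856713 − 484.2852·0.691634·0.312376 = 344.596843
B₀ = V₀ − E₀ = 524.3605 − 344.596843 = 179.763657
e^(−λT) = (B₀·e^(rT)/D − 0.3)/(1 − 0.3) = (179.7637·1.445852/484.2852 − 0.3)/0.7 = 0.33813041
λ = −ln(0.33813041)/8.3986 = 0.129108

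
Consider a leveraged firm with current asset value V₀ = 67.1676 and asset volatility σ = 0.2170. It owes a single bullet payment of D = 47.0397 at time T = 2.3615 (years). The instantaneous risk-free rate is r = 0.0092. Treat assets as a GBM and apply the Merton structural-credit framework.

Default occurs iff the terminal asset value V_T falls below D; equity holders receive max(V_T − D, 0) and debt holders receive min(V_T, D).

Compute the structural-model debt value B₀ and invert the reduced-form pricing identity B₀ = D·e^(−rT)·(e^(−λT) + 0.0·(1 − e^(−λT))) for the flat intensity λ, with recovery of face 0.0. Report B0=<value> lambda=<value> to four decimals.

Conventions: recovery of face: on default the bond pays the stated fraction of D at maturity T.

B0=44.8489 lambda=0.0110

Apply the equity-as-call identities (strike 47.0397, horizon 2.3615 years):
d₁ = [ln(V₀/D) + (r + σ²/2)T] / (σ√T)
   = [ln(67.1676/47.0397) + (0.0092 + 0.5·0.2170²)·2.3615] / (0.2170·√2.3615)
   = [0.356199 + 0.077326] / 0.333468 = 1.300052
d₂ = d₁ − σ√T = 1.300052 − 0.333468 = 0.966584
N(d₁) = 0.903208,  N(d₂) = 0.833124,  e^(−rT) = 0.978509
E₀ = V₀·N(d₁) − D·e^(−rT)·N(d₂)
   = 67.1676·0.903208 − 47.0397·0.978509·0.833124 = 22.318686
B₀ = V₀ − E₀ = 67.1676 − 22.318686 = 44.848914
e^(−λT) = (B₀·e^(rT)/D − 0)/(1 − 0) = (44.8489·1.021964/47.0397 − 0)/1 = 0.97436718
λ = −ln(0.97436718)/2.3615 = 0.010996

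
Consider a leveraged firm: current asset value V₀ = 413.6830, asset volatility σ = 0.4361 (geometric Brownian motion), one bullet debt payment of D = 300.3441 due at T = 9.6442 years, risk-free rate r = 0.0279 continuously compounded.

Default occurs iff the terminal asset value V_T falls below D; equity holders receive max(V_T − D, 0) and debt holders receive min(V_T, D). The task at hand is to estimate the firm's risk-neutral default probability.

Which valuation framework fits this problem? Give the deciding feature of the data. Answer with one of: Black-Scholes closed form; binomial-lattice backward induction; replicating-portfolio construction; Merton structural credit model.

Key observation: the asked-for credit quantity lives on the firm's capital structure — asset value, asset volatility, debt face 300.3441 — which is the structural model's domain.

framework: Merton structural credit model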